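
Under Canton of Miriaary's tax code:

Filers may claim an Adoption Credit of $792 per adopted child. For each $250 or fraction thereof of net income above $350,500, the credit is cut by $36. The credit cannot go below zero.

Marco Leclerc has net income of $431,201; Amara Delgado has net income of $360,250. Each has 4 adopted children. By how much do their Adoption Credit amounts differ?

Marco ($431,201): Adoption Credit: base = 4 × $792 = $3,168. income exceeds $350,500 by $80,701 → 323 increments × $36 = $11,628 ≥ base, so the credit is $0.
Amara ($360,250): Adoption Credit: base = 4 × $792 = $3,168. income exceeds $350,500 by $9,750, which is 39 full-or-partial $250 increments; reduction = 39 × $36 = $1,404, leaving $1,764.
Difference: |$0 − $1,764| = $1,764.

$1,764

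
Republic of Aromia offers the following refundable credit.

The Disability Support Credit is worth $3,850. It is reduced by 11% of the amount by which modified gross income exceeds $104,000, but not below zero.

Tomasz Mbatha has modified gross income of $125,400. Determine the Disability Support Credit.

Disability Support Credit: 11% of the $21,400 excess over $104,000 is $2,354; credit = $3,850 − $2,354 = $1,496.

$1,496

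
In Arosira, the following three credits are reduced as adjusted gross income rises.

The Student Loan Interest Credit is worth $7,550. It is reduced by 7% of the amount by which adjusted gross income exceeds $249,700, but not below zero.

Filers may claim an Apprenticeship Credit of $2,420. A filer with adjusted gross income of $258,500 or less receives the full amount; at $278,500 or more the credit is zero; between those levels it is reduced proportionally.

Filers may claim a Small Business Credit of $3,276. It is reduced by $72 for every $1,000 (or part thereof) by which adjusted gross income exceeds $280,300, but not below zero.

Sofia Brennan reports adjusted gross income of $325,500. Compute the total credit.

$2,244

Student Loan Interest Credit: 7% of the $75,800 excess over $249,700 is $5,306; credit = $7,550 − $5,306 = $2,244.
Apprenticeship Credit: $325,500 is at or above $278,500, so the credit is $0.
Small Business Credit: income exceeds $280,300 by $45,200 → 46 increments × $72 = $3,312 ≥ base, so the credit is $0.
Total: $2,244 + $0 + $0 = $2,244.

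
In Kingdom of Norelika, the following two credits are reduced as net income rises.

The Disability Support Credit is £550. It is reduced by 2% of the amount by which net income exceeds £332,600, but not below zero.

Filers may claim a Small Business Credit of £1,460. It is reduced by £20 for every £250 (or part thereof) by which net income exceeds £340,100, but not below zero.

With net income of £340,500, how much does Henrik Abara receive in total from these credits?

£1,812

Disability Support Credit: 2% of the £7,900 excess over £332,600 is £158; credit = £550 − £158 = £392.
Small Business Credit: income exceeds £340,100 by £400, which is 2 full-or-partial £250 increments; reduction = 2 × £20 = £40, leaving £1,420.
Total: £392 + £1,420 = £1,812.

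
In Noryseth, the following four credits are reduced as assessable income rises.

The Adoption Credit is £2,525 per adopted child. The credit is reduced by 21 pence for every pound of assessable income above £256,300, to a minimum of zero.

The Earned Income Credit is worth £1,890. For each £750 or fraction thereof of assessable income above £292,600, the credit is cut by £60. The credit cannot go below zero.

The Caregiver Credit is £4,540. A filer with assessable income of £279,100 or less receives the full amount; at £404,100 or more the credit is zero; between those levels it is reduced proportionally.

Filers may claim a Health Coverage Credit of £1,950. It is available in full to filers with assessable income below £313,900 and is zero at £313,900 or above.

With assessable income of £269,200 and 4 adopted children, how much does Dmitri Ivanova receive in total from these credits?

£15,771

Adoption Credit: base = 4 × £2,525 = £10,100. 21% of the £12,900 excess over £256,300 is £2,709; credit = £10,100 − £2,709 = £7,391.
Earned Income Credit: £269,200 is at or below the £292,600 threshold, so the full £1,890 applies.
Caregiver Credit: £269,200 is at or below the £279,100 threshold, so the full £4,540 applies.
Health Coverage Credit: £269,200 is below the £313,900 cutoff, so the full £1,950 applies.
Total: £7,391 + £1,890 + £4,540 + £1,950 = £15,771.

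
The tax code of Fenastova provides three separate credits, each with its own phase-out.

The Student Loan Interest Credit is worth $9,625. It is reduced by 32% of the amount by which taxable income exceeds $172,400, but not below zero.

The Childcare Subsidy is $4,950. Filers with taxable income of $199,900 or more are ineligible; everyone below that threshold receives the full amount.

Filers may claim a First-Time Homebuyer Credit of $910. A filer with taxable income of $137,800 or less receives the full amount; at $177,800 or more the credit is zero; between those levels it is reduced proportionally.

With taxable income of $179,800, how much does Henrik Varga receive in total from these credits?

$12,207

Student Loan Interest Credit: 32% of the $7,400 excess over $172,400 is $2,368; credit = $9,625 − $2,368 = $7,257.
Childcare Subsidy: $179,800 is below the $199,900 cutoff, so the full $4,950 applies.
First-Time Homebuyer Credit: $179,800 is at or above $177,800, so the credit is $0.
Total: $7,257 + $4,950 + $0 = $12,207.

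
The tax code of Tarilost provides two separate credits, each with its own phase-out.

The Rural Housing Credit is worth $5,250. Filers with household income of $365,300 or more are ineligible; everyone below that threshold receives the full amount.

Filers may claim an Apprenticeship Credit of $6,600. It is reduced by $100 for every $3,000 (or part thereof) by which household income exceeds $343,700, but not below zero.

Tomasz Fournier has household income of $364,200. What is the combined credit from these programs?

$11,150

Rural Housing Credit: $364,200 is below the $365,300 cutoff, so the full $5,250 applies.
Apprenticeship Credit: income exceeds $343,700 by $20,500, which is 7 full-or-partial $3,000 increments; reduction = 7 × $100 = $700, leaving $5,900.
Total: $5,250 + $5,900 = $11,150.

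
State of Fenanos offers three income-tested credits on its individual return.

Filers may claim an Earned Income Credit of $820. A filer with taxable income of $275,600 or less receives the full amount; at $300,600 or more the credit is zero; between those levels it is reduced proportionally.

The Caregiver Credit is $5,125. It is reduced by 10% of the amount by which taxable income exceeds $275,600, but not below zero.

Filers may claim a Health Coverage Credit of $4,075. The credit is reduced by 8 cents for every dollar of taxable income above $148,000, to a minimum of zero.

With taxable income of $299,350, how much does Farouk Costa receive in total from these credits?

Earned Income Credit: $299,350 is $23,750 into a $25,000 phase-out range, leaving 1,250/25,000 of the credit: $820 × 1,250/25,000 = $41.
Caregiver Credit: 10% of the $23,750 excess over $275,600 is $2,375; credit = $5,125 − $2,375 = $2,750.
Health Coverage Credit: 8% of the $151,350 excess over $148,000 is $12,108 ≥ base, so the credit is $0.
Total: $41 + $2,750 + $0 = $2,791.

$2,791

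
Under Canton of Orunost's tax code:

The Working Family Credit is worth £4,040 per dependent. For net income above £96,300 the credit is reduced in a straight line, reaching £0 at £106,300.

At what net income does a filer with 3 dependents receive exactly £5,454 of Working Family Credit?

Full credit = 3 × £4,040 = £12,120.
£5,454 is 5,454/12,120 of the full £12,120, so 6,666/12,120 of the £10,000 range has been used: income = £96,300 + £10,000 × 6,666/12,120 = £101,800.

£101,800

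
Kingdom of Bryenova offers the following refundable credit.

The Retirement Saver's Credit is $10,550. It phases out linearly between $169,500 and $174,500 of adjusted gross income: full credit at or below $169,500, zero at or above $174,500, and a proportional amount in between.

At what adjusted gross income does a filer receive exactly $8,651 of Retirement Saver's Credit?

$8,651 is 8,651/10,550 of the full $10,550, so 1,899/10,550 of the $5,000 range has been used: income = $169,500 + $5,000 × 1,899/10,550 = $170,400.

$170,400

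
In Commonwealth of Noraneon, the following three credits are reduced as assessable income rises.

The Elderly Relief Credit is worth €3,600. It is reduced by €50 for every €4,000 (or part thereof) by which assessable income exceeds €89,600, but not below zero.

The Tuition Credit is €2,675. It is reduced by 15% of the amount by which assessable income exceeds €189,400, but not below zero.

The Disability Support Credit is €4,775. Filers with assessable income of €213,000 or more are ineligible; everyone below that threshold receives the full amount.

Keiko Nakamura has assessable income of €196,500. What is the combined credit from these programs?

€8,635

Elderly Relief Credit: income exceeds €89,600 by €106,900, which is 27 full-or-partial €4,000 increments; reduction = 27 × €50 = €1,350, leaving €2,250.
Tuition Credit: 15% of the €7,100 excess over €189,400 is €1,065; credit = €2,675 − €1,065 = €1,610.
Disability Support Credit: €196,500 is below the €213,000 cutoff, so the full €4,775 applies.
Total: €2,250 + €1,610 + €4,775 = €8,635.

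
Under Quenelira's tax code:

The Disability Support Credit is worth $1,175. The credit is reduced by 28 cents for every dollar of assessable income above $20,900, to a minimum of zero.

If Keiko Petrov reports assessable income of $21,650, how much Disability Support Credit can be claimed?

$965

Disability Support Credit: 28% of the $750 excess over $20,900 is $210; credit = $1,175 − $210 = $965.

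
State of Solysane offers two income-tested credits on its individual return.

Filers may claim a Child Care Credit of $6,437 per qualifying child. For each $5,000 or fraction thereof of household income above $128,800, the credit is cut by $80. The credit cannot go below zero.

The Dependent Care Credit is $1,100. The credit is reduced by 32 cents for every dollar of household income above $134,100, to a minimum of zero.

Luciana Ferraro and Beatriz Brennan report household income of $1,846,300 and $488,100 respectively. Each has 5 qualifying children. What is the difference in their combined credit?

Luciana ($1,846,300): Child Care Credit: base = 5 × $6,437 = $32,185. income exceeds $128,800 by $1,717,500, which is 344 full-or-partial $5,000 increments; reduction = 344 × $80 = $27,520, leaving $4,665. Dependent Care Credit: 32% of the $1,712,200 excess over $134,100 is $547,904 ≥ base, so the credit is $0. total $4,665 + $0 = $4,665
Beatriz ($488,100): Child Care Credit: base = 5 × $6,437 = $32,185. income exceeds $128,800 by $359,300, which is 72 full-or-partial $5,000 increments; reduction = 72 × $80 = $5,760, leaving $26,425. Dependent Care Credit: 32% of the $354,000 excess over $134,100 is $113,280 ≥ base, so the credit is $0. total $26,425 + $0 = $26,425
Difference: |$4,665 − $26,425| = $21,760.

$21,760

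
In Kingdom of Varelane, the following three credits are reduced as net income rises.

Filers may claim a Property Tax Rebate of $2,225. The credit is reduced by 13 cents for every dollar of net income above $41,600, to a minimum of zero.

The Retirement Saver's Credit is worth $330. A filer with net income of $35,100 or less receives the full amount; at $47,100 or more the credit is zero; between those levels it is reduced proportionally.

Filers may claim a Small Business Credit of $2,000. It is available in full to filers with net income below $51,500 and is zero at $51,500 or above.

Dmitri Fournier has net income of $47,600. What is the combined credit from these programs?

$3,445

Property Tax Rebate: 13% of the $6,000 excess over $41,600 is $780; credit = $2,225 − $780 = $1,445.
Retirement Saver's Credit: $47,600 is at or above $47,100, so the credit is $0.
Small Business Credit: $47,600 is below the $51,500 cutoff, so the full $2,000 applies.
Total: $1,445 + $0 + $2,000 = $3,445.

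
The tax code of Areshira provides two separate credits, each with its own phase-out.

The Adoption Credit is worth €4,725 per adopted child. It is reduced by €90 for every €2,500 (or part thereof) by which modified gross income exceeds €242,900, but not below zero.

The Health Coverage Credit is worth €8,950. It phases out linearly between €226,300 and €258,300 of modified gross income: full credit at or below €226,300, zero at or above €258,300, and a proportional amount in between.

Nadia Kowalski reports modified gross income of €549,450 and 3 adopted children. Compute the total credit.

Adoption Credit: base = 3 × €4,725 = €14,175. income exceeds €242,900 by €306,550, which is 123 full-or-partial €2,500 increments; reduction = 123 × €90 = €11,070, leaving €3,105.
Health Coverage Credit: €549,450 is at or above €258,300, so the credit is €0.
Total: €3,105 + €0 = €3,105.

€3,105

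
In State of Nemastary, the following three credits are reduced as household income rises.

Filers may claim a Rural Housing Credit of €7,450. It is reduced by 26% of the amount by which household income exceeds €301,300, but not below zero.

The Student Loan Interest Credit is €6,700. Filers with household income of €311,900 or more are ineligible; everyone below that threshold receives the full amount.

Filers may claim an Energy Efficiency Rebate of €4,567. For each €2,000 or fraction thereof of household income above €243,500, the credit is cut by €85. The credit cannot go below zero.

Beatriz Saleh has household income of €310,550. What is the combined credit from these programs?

€13,422

Rural Housing Credit: 26% of the €9,250 excess over €301,300 is €2,405; credit = €7,450 − €2,405 = €5,045.
Student Loan Interest Credit: €310,550 is below the €311,900 cutoff, so the full €6,700 applies.
Energy Efficiency Rebate: income exceeds €243,500 by €67,050, which is 34 full-or-partial €2,000 increments; reduction = 34 × €85 = €2,890, leaving €1,677.
Total: €5,045 + €6,700 + €1,677 = €13,422.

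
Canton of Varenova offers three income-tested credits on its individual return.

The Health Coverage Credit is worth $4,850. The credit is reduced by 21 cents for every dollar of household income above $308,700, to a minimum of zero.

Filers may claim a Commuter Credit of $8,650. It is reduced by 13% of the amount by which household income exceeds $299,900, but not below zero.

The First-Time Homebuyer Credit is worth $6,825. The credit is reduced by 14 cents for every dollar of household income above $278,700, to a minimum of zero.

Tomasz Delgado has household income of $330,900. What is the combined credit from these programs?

Health Coverage Credit: 21% of the $22,200 excess over $308,700 is $4,662; credit = $4,850 − $4,662 = $188.
Commuter Credit: 13% of the $31,000 excess over $299,900 is $4,030; credit = $8,650 − $4,030 = $4,620.
First-Time Homebuyer Credit: 14% of the $52,200 excess over $278,700 is $7,308 ≥ base, so the credit is $0.
Total: $188 + $4,620 + $0 = $4,808.

$4,808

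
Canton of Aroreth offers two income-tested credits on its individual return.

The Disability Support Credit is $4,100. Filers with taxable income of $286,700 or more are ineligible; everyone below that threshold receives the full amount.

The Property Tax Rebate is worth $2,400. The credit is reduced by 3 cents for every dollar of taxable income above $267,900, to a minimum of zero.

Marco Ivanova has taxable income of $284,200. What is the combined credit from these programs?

$6,011

Disability Support Credit: $284,200 is below the $286,700 cutoff, so the full $4,100 applies.
Property Tax Rebate: 3% of the $16,300 excess over $267,900 is $489; credit = $2,400 − $489 = $1,911.
Total: $4,100 + $1,911 = $6,011.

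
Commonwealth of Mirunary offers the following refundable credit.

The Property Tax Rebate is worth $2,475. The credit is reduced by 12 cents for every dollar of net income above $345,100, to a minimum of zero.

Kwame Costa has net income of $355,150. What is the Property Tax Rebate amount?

Property Tax Rebate: 12% of the $10,050 excess over $345,100 is $1,206; credit = $2,475 − $1,206 = $1,269.

$1,269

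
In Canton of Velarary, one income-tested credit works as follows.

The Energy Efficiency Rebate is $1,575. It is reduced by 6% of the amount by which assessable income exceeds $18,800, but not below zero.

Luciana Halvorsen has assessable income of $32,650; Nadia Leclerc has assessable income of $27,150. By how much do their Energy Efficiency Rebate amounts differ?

$330

Luciana ($32,650): Energy Efficiency Rebate: 6% of the $13,850 excess over $18,800 is $831; credit = $1,575 − $831 = $744.
Nadia ($27,150): Energy Efficiency Rebate: 6% of the $8,350 excess over $18,800 is $501; credit = $1,575 − $501 = $1,074.
Difference: |$744 − $1,074| = $330.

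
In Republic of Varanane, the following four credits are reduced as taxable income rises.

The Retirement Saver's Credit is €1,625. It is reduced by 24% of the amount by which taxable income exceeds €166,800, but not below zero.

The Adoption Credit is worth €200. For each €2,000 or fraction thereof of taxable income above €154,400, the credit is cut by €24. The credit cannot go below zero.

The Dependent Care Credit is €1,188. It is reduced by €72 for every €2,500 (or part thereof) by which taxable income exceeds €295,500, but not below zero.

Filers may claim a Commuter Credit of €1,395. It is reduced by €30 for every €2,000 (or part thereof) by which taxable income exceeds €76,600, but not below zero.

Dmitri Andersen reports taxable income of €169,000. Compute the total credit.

€2,293

Retirement Saver's Credit: 24% of the €2,200 excess over €166,800 is €528; credit = €1,625 − €528 = €1,097.
Adoption Credit: income exceeds €154,400 by €14,600, which is 8 full-or-partial €2,000 increments; reduction = 8 × €24 = €192, leaving €8.
Dependent Care Credit: €169,000 is at or below the €295,500 threshold, so the full €1,188 applies.
Commuter Credit: income exceeds €76,600 by €92,400 → 47 increments × €30 = €1,410 ≥ base, so the credit is €0.
Total: €1,097 + €8 + €1,188 + €0 = €2,293.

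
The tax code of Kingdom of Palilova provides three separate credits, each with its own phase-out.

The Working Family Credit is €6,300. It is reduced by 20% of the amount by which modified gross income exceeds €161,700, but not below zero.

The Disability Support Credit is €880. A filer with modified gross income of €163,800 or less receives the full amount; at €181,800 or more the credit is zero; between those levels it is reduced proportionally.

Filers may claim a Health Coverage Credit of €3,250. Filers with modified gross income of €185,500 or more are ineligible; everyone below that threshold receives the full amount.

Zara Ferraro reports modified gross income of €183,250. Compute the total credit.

Working Family Credit: 20% of the €21,550 excess over €161,700 is €4,310; credit = €6,300 − €4,310 = €1,990.
Disability Support Credit: €183,250 is at or above €181,800, so the credit is €0.
Health Coverage Credit: €183,250 is below the €185,500 cutoff, so the full €3,250 applies.
Total: €1,990 + €0 + €3,250 = €5,240.

€5,240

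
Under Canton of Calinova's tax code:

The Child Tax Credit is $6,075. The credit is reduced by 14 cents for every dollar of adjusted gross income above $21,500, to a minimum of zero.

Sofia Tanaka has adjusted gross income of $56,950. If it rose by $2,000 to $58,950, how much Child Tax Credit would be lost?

$280

At $56,950 — 14% of the $35,450 excess over $21,500 is $4,963; credit = $6,075 − $4,963 = $1,112.
At $58,950 — 14% of the $37,450 excess over $21,500 is $5,243; credit = $6,075 − $5,243 = $832.
Lost: $1,112 − $832 = $280.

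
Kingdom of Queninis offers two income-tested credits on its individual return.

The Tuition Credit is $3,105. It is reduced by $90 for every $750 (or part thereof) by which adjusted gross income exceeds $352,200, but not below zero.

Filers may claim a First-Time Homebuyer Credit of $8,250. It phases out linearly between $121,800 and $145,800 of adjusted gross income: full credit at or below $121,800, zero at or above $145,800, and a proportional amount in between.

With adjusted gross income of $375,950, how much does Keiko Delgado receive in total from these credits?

Tuition Credit: income exceeds $352,200 by $23,750, which is 32 full-or-partial $750 increments; reduction = 32 × $90 = $2,880, leaving $225.
First-Time Homebuyer Credit: $375,950 is at or above $145,800, so the credit is $0.
Total: $225 + $0 = $225.

$225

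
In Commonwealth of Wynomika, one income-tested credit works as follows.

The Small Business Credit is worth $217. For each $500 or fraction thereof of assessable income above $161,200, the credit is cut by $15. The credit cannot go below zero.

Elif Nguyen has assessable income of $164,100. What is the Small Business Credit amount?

Small Business Credit: income exceeds $161,200 by $2,900, which is 6 full-or-partial $500 increments; reduction = 6 × $15 = $90, leaving $127.

$127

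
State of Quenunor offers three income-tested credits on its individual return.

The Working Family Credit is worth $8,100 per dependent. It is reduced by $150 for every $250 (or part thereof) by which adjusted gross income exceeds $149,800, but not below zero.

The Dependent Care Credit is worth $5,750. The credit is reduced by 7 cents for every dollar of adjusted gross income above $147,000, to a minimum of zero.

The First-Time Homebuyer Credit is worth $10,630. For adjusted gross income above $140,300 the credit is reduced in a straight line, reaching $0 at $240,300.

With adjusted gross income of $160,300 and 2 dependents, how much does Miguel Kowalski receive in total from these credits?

Working Family Credit: base = 2 × $8,100 = $16,200. income exceeds $149,800 by $10,500, which is 42 full-or-partial $250 increments; reduction = 42 × $150 = $6,300, leaving $9,900.
Dependent Care Credit: 7% of the $13,300 excess over $147,000 is $931; credit = $5,750 − $931 = $4,819.
First-Time Homebuyer Credit: $160,300 is $20,000 into a $100,000 phase-out range, leaving 80,000/100,000 of the credit: $10,630 × 80,000/100,000 = $8,504.
Total: $9,900 + $4,819 + $8,504 = $23,223.

$23,223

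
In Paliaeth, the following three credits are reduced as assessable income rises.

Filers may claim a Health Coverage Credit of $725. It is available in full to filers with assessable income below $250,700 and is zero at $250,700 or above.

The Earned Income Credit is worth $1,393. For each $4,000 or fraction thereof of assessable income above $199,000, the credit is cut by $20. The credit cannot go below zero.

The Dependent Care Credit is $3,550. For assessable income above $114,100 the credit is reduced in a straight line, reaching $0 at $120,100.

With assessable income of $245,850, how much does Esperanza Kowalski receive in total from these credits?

Health Coverage Credit: $245,850 is below the $250,700 cutoff, so the full $725 applies.
Earned Income Credit: income exceeds $199,000 by $46,850, which is 12 full-or-partial $4,000 increments; reduction = 12 × $20 = $240, leaving $1,153.
Dependent Care Credit: $245,850 is at or above $120,100, so the credit is $0.
Total: $725 + $1,153 + $0 = $1,878.

$1,878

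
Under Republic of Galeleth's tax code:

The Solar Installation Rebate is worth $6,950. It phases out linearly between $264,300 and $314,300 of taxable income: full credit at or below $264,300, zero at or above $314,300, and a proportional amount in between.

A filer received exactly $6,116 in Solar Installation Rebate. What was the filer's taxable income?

$6,116 is 6,116/6,950 of the full $6,950, so 834/6,950 of the $50,000 range has been used: income = $264,300 + $50,000 × 834/6,950 = $270,300.

$270,300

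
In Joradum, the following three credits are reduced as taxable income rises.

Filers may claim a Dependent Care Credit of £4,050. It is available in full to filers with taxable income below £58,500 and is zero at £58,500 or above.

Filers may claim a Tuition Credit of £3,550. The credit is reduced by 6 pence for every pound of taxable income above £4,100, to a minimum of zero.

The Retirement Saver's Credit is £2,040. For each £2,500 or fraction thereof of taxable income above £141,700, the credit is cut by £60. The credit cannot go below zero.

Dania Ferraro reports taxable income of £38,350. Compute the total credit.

£7,585

Dependent Care Credit: £38,350 is below the £58,500 cutoff, so the full £4,050 applies.
Tuition Credit: 6% of the £34,250 excess over £4,100 is £2,055; credit = £3,550 − £2,055 = £1,495.
Retirement Saver's Credit: £38,350 is at or below the £141,700 threshold, so the full £2,040 applies.
Total: £4,050 + £1,495 + £2,040 = £7,585.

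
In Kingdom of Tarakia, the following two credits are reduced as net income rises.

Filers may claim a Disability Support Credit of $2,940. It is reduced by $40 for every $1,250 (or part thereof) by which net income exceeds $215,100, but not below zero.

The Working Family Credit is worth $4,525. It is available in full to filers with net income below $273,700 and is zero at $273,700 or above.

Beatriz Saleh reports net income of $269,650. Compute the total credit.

$5,705

Disability Support Credit: income exceeds $215,100 by $54,550, which is 44 full-or-partial $1,250 increments; reduction = 44 × $40 = $1,760, leaving $1,180.
Working Family Credit: $269,650 is below the $273,700 cutoff, so the full $4,525 applies.
Total: $1,180 + $4,525 = $5,705.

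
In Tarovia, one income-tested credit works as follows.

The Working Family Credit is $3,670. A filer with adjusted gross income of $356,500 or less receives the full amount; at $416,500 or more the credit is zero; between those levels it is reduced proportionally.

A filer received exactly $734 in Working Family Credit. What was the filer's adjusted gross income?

$734 is 734/3,670 of the full $3,670, so 2,936/3,670 of the $60,000 range has been used: income = $356,500 + $60,000 × 2,936/3,670 = $404,500.

$404,500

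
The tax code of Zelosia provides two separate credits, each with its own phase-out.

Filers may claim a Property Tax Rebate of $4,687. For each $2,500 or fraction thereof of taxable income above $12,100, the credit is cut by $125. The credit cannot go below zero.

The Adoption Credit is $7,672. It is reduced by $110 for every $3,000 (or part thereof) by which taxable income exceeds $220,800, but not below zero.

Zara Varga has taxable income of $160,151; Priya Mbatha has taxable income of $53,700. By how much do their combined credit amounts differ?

$2,562

Zara ($160,151): Property Tax Rebate: income exceeds $12,100 by $148,051 → 60 increments × $125 = $7,500 ≥ base, so the credit is $0. Adoption Credit: $160,151 is at or below the $220,800 threshold, so the full $7,672 applies. total $0 + $7,672 = $7,672
Priya ($53,700): Property Tax Rebate: income exceeds $12,100 by $41,600, which is 17 full-or-partial $2,500 increments; reduction = 17 × $125 = $2,125, leaving $2,562. Adoption Credit: $53,700 is at or below the $220,800 threshold, so the full $7,672 applies. total $2,562 + $7,672 = $10,234
Difference: |$7,672 − $10,234| = $2,562.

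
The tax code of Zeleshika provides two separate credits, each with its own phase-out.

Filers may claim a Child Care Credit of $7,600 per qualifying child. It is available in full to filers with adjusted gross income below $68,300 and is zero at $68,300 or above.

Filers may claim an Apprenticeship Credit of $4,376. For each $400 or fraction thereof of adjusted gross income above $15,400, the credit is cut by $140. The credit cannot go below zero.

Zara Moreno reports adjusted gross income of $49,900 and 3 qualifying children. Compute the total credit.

Child Care Credit: base = 3 × $7,600 = $22,800. $49,900 is below the $68,300 cutoff, so the full $22,800 applies.
Apprenticeship Credit: income exceeds $15,400 by $34,500 → 87 increments × $140 = $12,180 ≥ base, so the credit is $0.
Total: $22,800 + $0 = $22,800.

$22,800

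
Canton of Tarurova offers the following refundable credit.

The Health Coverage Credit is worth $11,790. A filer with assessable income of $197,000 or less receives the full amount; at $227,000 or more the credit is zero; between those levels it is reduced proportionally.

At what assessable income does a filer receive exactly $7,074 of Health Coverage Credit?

$209,000

$7,074 is 7,074/11,790 of the full $11,790, so 4,716/11,790 of the $30,000 range has been used: income = $197,000 + $30,000 × 4,716/11,790 = $209,000.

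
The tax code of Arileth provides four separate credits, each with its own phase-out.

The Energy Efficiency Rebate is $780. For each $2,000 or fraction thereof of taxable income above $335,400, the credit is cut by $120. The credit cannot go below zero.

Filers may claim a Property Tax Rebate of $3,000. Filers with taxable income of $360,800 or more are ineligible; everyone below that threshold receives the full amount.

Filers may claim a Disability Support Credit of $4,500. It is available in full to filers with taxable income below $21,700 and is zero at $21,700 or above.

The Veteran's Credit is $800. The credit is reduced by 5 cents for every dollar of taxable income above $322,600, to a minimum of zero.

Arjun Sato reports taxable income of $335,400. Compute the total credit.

$3,940

Energy Efficiency Rebate: $335,400 is at or below the $335,400 threshold, so the full $780 applies.
Property Tax Rebate: $335,400 is below the $360,800 cutoff, so the full $3,000 applies.
Disability Support Credit: $335,400 meets or exceeds the $21,700 cutoff, so the credit is $0.
Veteran's Credit: 5% of the $12,800 excess over $322,600 is $640; credit = $800 − $640 = $160.
Total: $780 + $3,000 + $0 + $160 = $3,940.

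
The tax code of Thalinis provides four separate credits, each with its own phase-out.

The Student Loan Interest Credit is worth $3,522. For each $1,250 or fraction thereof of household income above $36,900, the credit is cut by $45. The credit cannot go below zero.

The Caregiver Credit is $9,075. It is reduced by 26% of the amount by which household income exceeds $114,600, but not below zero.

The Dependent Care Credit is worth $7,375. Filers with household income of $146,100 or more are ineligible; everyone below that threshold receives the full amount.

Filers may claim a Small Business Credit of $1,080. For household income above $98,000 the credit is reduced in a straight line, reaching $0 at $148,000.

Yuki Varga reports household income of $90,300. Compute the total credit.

$19,117

Student Loan Interest Credit: income exceeds $36,900 by $53,400, which is 43 full-or-partial $1,250 increments; reduction = 43 × $45 = $1,935, leaving $1,587.
Caregiver Credit: $90,300 is at or below the $114,600 threshold, so the full $9,075 applies.
Dependent Care Credit: $90,300 is below the $146,100 cutoff, so the full $7,375 applies.
Small Business Credit: $90,300 is at or below the $98,000 threshold, so the full $1,080 applies.
Total: $1,587 + $9,075 + $7,375 + $1,080 = $19,117.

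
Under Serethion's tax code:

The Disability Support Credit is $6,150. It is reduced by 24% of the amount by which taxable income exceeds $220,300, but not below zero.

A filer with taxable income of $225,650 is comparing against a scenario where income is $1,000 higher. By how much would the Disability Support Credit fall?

At $225,650 — 24% of the $5,350 excess over $220,300 is $1,284; credit = $6,150 − $1,284 = $4,866.
At $226,650 — 24% of the $6,350 excess over $220,300 is $1,524; credit = $6,150 − $1,524 = $4,626.
Lost: $4,866 − $4,626 = $240.

$240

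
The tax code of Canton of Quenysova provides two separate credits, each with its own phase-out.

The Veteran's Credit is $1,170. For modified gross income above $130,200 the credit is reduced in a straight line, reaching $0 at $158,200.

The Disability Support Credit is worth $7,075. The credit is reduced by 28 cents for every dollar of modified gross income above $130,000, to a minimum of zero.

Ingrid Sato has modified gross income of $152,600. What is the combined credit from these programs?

$981

Veteran's Credit: $152,600 is $22,400 into a $28,000 phase-out range, leaving 5,600/28,000 of the credit: $1,170 × 5,600/28,000 = $234.
Disability Support Credit: 28% of the $22,600 excess over $130,000 is $6,328; credit = $7,075 − $6,328 = $747.
Total: $234 + $747 = $981.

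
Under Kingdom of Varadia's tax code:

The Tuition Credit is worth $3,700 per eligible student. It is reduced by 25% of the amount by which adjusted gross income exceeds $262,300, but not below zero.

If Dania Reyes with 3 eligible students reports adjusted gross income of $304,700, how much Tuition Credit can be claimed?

$500

Tuition Credit: base = 3 × $3,700 = $11,100. 25% of the $42,400 excess over $262,300 is $10,600; credit = $11,100 − $10,600 = $500.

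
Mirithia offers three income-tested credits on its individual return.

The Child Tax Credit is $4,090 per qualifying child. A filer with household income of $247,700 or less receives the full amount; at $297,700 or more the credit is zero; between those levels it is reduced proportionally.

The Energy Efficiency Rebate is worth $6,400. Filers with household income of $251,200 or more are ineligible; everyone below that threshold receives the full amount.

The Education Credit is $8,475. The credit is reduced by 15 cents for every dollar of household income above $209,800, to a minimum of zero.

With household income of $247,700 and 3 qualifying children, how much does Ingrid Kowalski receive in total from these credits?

Child Tax Credit: base = 3 × $4,090 = $12,270. $247,700 is at or below the $247,700 threshold, so the full $12,270 applies.
Energy Efficiency Rebate: $247,700 is below the $251,200 cutoff, so the full $6,400 applies.
Education Credit: 15% of the $37,900 excess over $209,800 is $5,685; credit = $8,475 − $5,685 = $2,790.
Total: $12,270 + $6,400 + $2,790 = $21,460.

$21,460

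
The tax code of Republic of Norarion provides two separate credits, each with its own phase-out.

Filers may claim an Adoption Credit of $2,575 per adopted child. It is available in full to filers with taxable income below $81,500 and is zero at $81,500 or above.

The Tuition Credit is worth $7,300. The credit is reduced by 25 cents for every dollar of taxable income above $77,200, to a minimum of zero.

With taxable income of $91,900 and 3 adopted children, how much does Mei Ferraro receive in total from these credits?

$3,625

Adoption Credit: base = 3 × $2,575 = $7,725. $91,900 meets or exceeds the $81,500 cutoff, so the credit is $0.
Tuition Credit: 25% of the $14,700 excess over $77,200 is $3,675; credit = $7,300 − $3,675 = $3,625.
Total: $0 + $3,625 = $3,625.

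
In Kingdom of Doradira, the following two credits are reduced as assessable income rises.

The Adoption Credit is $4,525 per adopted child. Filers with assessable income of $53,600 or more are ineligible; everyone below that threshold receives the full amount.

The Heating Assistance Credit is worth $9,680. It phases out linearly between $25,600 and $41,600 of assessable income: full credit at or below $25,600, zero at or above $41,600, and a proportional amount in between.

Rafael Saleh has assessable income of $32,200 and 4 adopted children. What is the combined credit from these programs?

Adoption Credit: base = 4 × $4,525 = $18,100. $32,200 is below the $53,600 cutoff, so the full $18,100 applies.
Heating Assistance Credit: $32,200 is $6,600 into a $16,000 phase-out range, leaving 9,400/16,000 of the credit: $9,680 × 9,400/16,000 = $5,687.
Total: $18,100 + $5,687 = $23,787.

$23,787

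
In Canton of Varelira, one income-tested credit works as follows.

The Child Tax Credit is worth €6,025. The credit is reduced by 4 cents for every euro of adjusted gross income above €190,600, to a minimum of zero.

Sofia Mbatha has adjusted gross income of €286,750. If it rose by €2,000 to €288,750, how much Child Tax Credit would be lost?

€80

At €286,750 — 4% of the €96,150 excess over €190,600 is €3,846; credit = €6,025 − €3,846 = €2,179.
At €288,750 — 4% of the €98,150 excess over €190,600 is €3,926; credit = €6,025 − €3,926 = €2,099.
Lost: €2,179 − €2,099 = €80.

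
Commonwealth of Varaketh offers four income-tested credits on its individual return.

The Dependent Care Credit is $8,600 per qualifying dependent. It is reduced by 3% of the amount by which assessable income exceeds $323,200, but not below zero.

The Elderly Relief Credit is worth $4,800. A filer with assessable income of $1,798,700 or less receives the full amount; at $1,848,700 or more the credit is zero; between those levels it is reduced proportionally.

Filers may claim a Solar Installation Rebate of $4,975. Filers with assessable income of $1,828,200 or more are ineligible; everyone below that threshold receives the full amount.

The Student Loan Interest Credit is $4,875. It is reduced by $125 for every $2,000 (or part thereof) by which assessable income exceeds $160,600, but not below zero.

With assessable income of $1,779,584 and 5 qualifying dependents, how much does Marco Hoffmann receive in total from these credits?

Dependent Care Credit: base = 5 × $8,600 = $43,000. 3% of the $1,456,384 excess over $323,200 is $43,691.52 ≥ base, so the credit is $0.
Elderly Relief Credit: $1,779,584 is at or below the $1,798,700 threshold, so the full $4,800 applies.
Solar Installation Rebate: $1,779,584 is below the $1,828,200 cutoff, so the full $4,975 applies.
Student Loan Interest Credit: income exceeds $160,600 by $1,618,984 → 810 increments × $125 = $101,250 ≥ base, so the credit is $0.
Total: $0 + $4,800 + $4,975 + $0 = $9,775.

$9,775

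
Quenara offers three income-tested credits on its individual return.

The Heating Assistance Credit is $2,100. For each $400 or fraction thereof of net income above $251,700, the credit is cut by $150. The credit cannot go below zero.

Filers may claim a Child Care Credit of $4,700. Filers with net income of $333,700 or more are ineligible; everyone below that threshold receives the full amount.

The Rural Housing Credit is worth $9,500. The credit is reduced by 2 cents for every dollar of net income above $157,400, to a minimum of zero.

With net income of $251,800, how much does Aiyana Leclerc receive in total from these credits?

Heating Assistance Credit: income exceeds $251,700 by $100, which is 1 full-or-partial $400 increment; reduction = 1 × $150 = $150, leaving $1,950.
Child Care Credit: $251,800 is below the $333,700 cutoff, so the full $4,700 applies.
Rural Housing Credit: 2% of the $94,400 excess over $157,400 is $1,888; credit = $9,500 − $1,888 = $7,612.
Total: $1,950 + $4,700 + $7,612 = $14,262.

$14,262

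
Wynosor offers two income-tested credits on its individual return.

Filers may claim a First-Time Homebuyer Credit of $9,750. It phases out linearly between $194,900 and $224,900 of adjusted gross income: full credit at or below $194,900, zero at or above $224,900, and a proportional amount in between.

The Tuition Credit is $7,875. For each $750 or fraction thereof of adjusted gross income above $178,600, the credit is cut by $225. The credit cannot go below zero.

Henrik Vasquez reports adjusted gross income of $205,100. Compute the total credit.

$6,435

First-Time Homebuyer Credit: $205,100 is $10,200 into a $30,000 phase-out range, leaving 19,800/30,000 of the credit: $9,750 × 19,800/30,000 = $6,435.
Tuition Credit: income exceeds $178,600 by $26,500 → 36 increments × $225 = $8,100 ≥ base, so the credit is $0.
Total: $6,435 + $0 = $6,435.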